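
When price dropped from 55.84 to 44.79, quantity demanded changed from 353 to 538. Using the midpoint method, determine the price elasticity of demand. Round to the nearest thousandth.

%Δq = (538 − 353)/[(353 + 538)/2] = 185/445.5 ≈ 0.4153.
%ΔP = (44.79 − 55.84)/[(55.84 + 44.79)/2] = -11.05/50.315 ≈ -0.2196.
Arc elasticity E = %Δq/%ΔP ≈ 0.4153/-0.2196 ≈ -1.891.
|E| > 1: demand is elastic over this range.

-1.891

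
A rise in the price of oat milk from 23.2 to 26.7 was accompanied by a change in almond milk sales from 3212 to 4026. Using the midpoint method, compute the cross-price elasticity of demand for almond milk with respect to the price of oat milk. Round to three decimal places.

1.603

%ΔQ_x = (4026 − 3212)/[(3212+4026)/2] = 814/3619 ≈ 0.2249.
%ΔP_y = (26.7 − 23.2)/[(23.2+26.7)/2] ≈ 0.1403.
E_xy = 0.2249/0.1403 ≈ 1.603.
E_xy > 0, so almond milk and oat milk are substitutes.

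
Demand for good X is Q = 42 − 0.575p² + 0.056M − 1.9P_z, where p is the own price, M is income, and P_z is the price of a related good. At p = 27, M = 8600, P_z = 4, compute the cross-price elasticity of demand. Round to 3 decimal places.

-0.078

Substituting, Q = 42 − 0.575(27)² + 0.056(8600) − 1.9(4) = 42 − 419.175 + 481.6 − 7.6 = 96.825.
∂Q/∂P_z = −1.9, so E_xy = -1.9·(4/96.825) ≈ -0.078.
E_xy < 0: the goods are complements.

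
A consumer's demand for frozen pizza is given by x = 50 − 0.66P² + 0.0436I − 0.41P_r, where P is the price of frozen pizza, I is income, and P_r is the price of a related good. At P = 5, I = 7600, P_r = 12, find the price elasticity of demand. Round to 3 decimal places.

Substituting, x = 50 − 0.66(5)² + 0.0436(7600) − 0.41(12) = 50 − 16.5 + 331.36 − 4.92 = 359.94.
∂x/∂P = −2·0.66·P = -6.6, so E_p = -6.6·(5/359.94) ≈ -0.092.
|E_p| < 1: demand is inelastic.

-0.092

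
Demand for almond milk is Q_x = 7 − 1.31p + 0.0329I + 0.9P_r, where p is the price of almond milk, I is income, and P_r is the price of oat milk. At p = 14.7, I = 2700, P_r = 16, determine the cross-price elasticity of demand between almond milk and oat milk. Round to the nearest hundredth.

Evaluating quantity at (p, I, P_r) gives Q_x = 7 − 1.31(14.7) + 0.0329(2700) + 0.9(16) = 7 − 19.257 + 88.83 + 14.4 = 90.973.
∂Q_x/∂P_r = +0.9, so E_xy = 0.9·(16/90.973) ≈ 0.16.
E_xy > 0: the goods are substitutes.

0.16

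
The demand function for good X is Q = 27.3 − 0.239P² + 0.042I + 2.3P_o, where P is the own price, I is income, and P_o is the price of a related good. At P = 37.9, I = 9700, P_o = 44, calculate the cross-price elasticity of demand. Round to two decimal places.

0.53

Q = 27.3 − 0.239(37.9)² + 0.042(9700) + 2.3(44) = 27.3 − 343.302 + 407.4 + 101.2 = 192.598.
∂Q/∂P_o = +2.3, so E_xy = 2.3·(44/192.598) ≈ 0.53.
E_xy > 0: the goods are substitutes.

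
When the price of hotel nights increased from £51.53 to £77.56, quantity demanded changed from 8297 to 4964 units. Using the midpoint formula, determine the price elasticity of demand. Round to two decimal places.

%Δq = (4964 − 8297)/[(8297 + 4964)/2] = -3333/6630.5 ≈ -0.5027.
%Δp = (77.56 − 51.53)/[(51.53 + 77.56)/2] = 26.03/64.545 ≈ 0.4033.
Arc elasticity E = %Δq/%Δp ≈ -0.5027/0.4033 ≈ -1.25.
|E| > 1: demand is elastic over this range.

-1.25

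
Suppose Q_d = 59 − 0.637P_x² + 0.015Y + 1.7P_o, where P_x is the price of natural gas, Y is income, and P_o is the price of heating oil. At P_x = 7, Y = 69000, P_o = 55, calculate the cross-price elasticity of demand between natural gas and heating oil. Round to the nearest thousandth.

Q_d = 59 − 0.637(7)² + 0.015(69000) + 1.7(55) = 59 − 31.213 + 1035 + 93.5 = 1156.287.
∂Q_d/∂P_o = +1.7, so E_xy = 1.7·(55/1156.287) ≈ 0.081.
E_xy > 0: the goods are substitutes.

0.081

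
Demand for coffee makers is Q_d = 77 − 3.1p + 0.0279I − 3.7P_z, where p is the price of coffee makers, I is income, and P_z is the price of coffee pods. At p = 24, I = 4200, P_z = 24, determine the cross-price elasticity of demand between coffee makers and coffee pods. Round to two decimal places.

Substituting, Q_d = 77 − 3.1(24) + 0.0279(4200) − 3.7(24) = 77 − 74.4 + 117.18 − 88.8 = 30.98.
∂Q_d/∂P_z = −3.7, so E_xy = -3.7·(24/30.98) ≈ -2.87.
E_xy < 0: the goods are complements.

-2.87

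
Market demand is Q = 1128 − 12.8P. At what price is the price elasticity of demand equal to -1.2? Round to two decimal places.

Set −bP/(a − bP) = −1.2 ⇒ bP = 1.2(a − bP) ⇒ bP(1+1.2) = 1.2·a.
P = 1.2·1128/(12.8·2.2) ≈ 48.07.

48.07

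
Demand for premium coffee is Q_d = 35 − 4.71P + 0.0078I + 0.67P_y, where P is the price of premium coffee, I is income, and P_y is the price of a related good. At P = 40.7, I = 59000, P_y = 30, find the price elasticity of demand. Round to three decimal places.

Q_d = 35 − 4.71(40.7) + 0.0078(59000) + 0.67(30) = 35 − 191.697 + 460.2 + 20.1 = 323.603.
∂Q_d/∂P = −4.71, so E_p = (−4.71)·(40.7/323.603) ≈ -0.592.
|E_p| < 1: demand is inelastic.

-0.592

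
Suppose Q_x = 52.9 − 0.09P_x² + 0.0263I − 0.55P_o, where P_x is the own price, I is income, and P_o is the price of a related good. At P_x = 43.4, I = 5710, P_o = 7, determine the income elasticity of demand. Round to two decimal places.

First evaluate Q_x: 52.9 − 0.09(43.4)² + 0.0263(5710) − 0.55(7) = 52.9 − 169.5204 + 150.173 − 3.85 = 29.7026.
∂Q_x/∂I = +0.0263, so E_I = 0.0263·(5710/29.7026) ≈ 5.06.
E_I > 1: normal good (luxury).

5.06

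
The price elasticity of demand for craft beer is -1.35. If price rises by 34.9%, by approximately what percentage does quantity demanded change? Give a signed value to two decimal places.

%ΔQ ≈ E × %ΔP = (-1.35) × (34.9%) ≈ -47.12%.

-47.12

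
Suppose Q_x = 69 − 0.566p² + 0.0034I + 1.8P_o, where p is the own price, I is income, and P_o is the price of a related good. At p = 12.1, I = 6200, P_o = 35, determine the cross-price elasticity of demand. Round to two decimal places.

Evaluating quantity at (p, I, P_o) gives Q_x = 69 − 0.566(12.1)² + 0.0034(6200) + 1.8(35) = 69 − 82.8681 + 21.08 + 63 = 70.2119.
∂Q_x/∂P_o = +1.8, so E_xy = 1.8·(35/70.2119) ≈ 0.90.
E_xy > 0: the goods are substitutes.

0.90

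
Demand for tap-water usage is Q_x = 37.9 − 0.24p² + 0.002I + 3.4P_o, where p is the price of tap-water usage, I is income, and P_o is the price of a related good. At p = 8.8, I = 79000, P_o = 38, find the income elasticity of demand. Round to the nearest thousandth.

0.515

First evaluate Q_x: 37.9 − 0.24(8.8)² + 0.002(79000) + 3.4(38) = 37.9 − 18.5856 + 158 + 129.2 = 306.5144.
∂Q_x/∂I = +0.002, so E_I = 0.002·(79000/306.5144) ≈ 0.515.
E_I ∈ (0,1): normal good (necessity).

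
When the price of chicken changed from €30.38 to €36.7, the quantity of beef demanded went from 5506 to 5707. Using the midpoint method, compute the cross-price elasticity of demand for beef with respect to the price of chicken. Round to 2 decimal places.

0.19

%ΔQ_x = (5707 − 5506)/[(5506+5707)/2] = 201/5606.5 ≈ 0.0359.
%ΔP_y = (36.7 − 30.38)/[(30.38+36.7)/2] ≈ 0.1884.
E_xy = 0.0359/0.1884 ≈ 0.19.
E_xy > 0, so beef and chicken are substitutes.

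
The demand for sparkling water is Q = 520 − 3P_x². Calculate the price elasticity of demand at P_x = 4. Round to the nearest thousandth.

-0.203

At P_x = 4, Q = 472.
dQ/dP_x = −2·3·P_x = −24.
Point elasticity E = (dQ/dP_x)·(P_x/Q) = -24 × 4/472 ≈ -0.203.
|E| < 1, so demand is inelastic at this price.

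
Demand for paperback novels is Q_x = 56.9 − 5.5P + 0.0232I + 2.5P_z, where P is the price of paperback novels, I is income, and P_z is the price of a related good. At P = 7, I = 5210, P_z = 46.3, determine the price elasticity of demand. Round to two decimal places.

-0.15

Evaluating quantity at (P, I, P_z) gives Q_x = 56.9 − 5.5(7) + 0.0232(5210) + 2.5(46.3) = 56.9 − 38.5 + 120.872 + 115.75 = 255.022.
∂Q_x/∂P = −5.5, so E_p = (−5.5)·(7/255.022) ≈ -0.15.
|E_p| < 1: demand is inelastic.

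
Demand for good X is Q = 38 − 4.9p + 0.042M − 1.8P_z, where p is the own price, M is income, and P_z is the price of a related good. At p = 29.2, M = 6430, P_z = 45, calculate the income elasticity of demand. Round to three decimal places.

3.216

Q = 38 − 4.9(29.2) + 0.042(6430) − 1.8(45) = 38 − 143.08 + 270.06 − 81 = 83.98.
∂Q/∂M = +0.042, so E_I = 0.042·(6430/83.98) ≈ 3.216.
E_I > 1: normal good (luxury).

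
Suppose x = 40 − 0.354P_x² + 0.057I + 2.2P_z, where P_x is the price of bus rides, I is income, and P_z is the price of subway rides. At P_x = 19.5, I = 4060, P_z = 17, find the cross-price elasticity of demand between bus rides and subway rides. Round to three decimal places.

At the given point, x = 40 − 0.354(19.5)² + 0.057(4060) + 2.2(17) = 40 − 134.6085 + 231.42 + 37.4 = 174.2115.
∂x/∂P_z = +2.2, so E_xy = 2.2·(17/174.2115) ≈ 0.215.
E_xy > 0: the goods are substitutes.

0.215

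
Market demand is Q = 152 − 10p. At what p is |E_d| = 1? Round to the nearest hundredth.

7.60

For linear demand Q = a − bp, E = −bp/(a − bp). |E| = 1 ⇒ bp = a − bp ⇒ p = a/(2b).
p = 152/(2·10) = 7.60.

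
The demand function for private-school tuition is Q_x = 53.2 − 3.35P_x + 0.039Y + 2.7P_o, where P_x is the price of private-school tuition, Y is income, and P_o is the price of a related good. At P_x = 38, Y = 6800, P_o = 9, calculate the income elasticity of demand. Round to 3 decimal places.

1.231

Evaluating quantity at (P_x, Y, P_o) gives Q_x = 53.2 − 3.35(38) + 0.039(6800) + 2.7(9) = 53.2 − 127.3 + 265.2 + 24.3 = 215.4.
∂Q_x/∂Y = +0.039, so E_I = 0.039·(6800/215.4) ≈ 1.231.
E_I > 1: normal good (luxury).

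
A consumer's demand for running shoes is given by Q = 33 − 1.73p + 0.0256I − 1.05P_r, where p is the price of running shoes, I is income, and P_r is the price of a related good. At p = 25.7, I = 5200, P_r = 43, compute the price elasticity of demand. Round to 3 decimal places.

At the given point, Q = 33 − 1.73(25.7) + 0.0256(5200) − 1.05(43) = 33 − 44.461 + 133.12 − 45.15 = 76.509.
∂Q/∂p = −1.73, so E_p = (−1.73)·(25.7/76.509) ≈ -0.581.
|E_p| < 1: demand is inelastic.

-0.581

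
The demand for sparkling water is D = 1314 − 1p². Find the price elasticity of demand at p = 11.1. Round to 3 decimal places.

-0.207

At p = 11.1, D = 1190.79.
dD/dp = −2·1·p = −22.2.
Point elasticity E = (dD/dp)·(p/D) = -22.2 × 11.1/1190.79 ≈ -0.207.
|E| < 1, so demand is inelastic at this price.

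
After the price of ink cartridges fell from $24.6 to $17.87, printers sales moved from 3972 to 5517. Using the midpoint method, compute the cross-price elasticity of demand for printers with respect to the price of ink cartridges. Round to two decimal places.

-1.03

%ΔQ_x = (5517 − 3972)/[(3972+5517)/2] = 1545/4744.5 ≈ 0.3256.
%ΔP_y = (17.87 − 24.6)/[(24.6+17.87)/2] ≈ -0.3169.
E_xy = 0.3256/-0.3169 ≈ -1.03.
E_xy < 0, so printers and ink cartridges are complements.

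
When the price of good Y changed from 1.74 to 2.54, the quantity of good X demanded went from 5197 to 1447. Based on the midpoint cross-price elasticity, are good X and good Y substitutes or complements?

%ΔQ_x = (1447 − 5197)/[(5197+1447)/2] = -3750/3322 ≈ -1.1288.
%ΔP_y = (2.54 − 1.74)/[(1.74+2.54)/2] ≈ 0.3738.
E_xy = -1.1288/0.3738 ≈ -3.020.
E_xy < 0, so the goods are complements.

complements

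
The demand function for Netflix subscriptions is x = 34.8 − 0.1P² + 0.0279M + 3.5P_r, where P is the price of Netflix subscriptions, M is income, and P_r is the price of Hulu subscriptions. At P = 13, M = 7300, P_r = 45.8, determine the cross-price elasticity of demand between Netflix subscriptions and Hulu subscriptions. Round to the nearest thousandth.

0.420

x = 34.8 − 0.1(13)² + 0.0279(7300) + 3.5(45.8) = 34.8 − 16.9 + 203.67 + 160.3 = 381.87.
∂x/∂P_r = +3.5, so E_xy = 3.5·(45.8/381.87) ≈ 0.420.
E_xy > 0: the goods are substitutes.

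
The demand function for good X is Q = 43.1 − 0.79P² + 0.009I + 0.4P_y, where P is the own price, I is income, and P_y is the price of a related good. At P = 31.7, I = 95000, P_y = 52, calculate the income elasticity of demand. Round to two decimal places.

6.84

Q = 43.1 − 0.79(31.7)² + 0.009(95000) + 0.4(52) = 43.1 − 793.8631 + 855 + 20.8 = 125.0369.
∂Q/∂I = +0.009, so E_I = 0.009·(95000/125.0369) ≈ 6.84.
E_I > 1: normal good (luxury).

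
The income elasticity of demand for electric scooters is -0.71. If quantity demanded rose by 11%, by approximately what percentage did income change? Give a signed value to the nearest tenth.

%ΔQ ≈ E × %ΔI ⇒ %ΔI = %ΔQ / E = (11%)/(-0.71) ≈ -15.5%.

-15.5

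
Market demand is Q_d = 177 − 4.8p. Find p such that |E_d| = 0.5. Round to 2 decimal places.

Set −bp/(a − bp) = −0.5 ⇒ bp = 0.5(a − bp) ⇒ bp(1+0.5) = 0.5·a.
p = 0.5·177/(4.8·1.5) ≈ 12.29.

12.29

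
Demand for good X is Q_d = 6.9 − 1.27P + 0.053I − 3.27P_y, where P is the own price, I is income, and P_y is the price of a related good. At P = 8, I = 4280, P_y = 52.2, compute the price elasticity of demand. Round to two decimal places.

-0.19

First evaluate Q_d: 6.9 − 1.27(8) + 0.053(4280) − 3.27(52.2) = 6.9 − 10.16 + 226.84 − 170.694 = 52.886.
∂Q_d/∂P = −1.27, so E_p = (−1.27)·(8/52.886) ≈ -0.19.
|E_p| < 1: demand is inelastic.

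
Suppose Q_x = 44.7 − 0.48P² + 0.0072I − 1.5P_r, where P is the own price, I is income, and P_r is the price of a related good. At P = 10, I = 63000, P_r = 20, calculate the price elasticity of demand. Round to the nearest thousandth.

-0.228

First evaluate Q_x: 44.7 − 0.48(10)² + 0.0072(63000) − 1.5(20) = 44.7 − 48 + 453.6 − 30 = 420.3.
∂Q_x/∂P = −2·0.48·P = -9.6, so E_p = -9.6·(10/420.3) ≈ -0.228.
|E_p| < 1: demand is inelastic.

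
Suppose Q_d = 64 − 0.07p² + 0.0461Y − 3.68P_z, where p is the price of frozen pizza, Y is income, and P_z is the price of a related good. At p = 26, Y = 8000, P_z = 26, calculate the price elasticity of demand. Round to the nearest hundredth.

-0.33

At the given point, Q_d = 64 − 0.07(26)² + 0.0461(8000) − 3.68(26) = 64 − 47.32 + 368.8 − 95.68 = 289.8.
∂Q_d/∂p = −2·0.07·p = -3.64, so E_p = -3.64·(26/289.8) ≈ -0.33.
|E_p| < 1: demand is inelastic.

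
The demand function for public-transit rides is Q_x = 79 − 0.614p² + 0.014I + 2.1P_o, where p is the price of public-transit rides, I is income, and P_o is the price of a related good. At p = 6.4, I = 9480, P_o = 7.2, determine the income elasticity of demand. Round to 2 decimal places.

Q_x = 79 − 0.614(6.4)² + 0.014(9480) + 2.1(7.2) = 79 − 25.1494 + 132.72 + 15.12 = 201.6906.
∂Q_x/∂I = +0.014, so E_I = 0.014·(9480/201.6906) ≈ 0.66.
E_I ∈ (0,1): normal good (necessity).

0.66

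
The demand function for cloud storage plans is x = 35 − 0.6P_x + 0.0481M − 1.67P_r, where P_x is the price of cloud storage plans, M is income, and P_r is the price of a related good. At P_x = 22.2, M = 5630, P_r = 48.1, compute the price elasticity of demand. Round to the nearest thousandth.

-0.063

Evaluating quantity at (P_x, M, P_r) gives x = 35 − 0.6(22.2) + 0.0481(5630) − 1.67(48.1) = 35 − 13.32 + 270.803 − 80.327 = 212.156.
∂x/∂P_x = −0.6, so E_p = (−0.6)·(22.2/212.156) ≈ -0.063.
|E_p| < 1: demand is inelastic.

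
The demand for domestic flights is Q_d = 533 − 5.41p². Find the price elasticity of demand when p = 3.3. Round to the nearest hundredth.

-0.25

At p = 3.3, Q_d = 474.0851.
dQ_d/dp = −2·5.41·p = −35.706.
Point elasticity E = (dQ_d/dp)·(p/Q_d) = -35.706 × 3.3/474.0851 ≈ -0.25.
|E| < 1, so demand is inelastic at this price.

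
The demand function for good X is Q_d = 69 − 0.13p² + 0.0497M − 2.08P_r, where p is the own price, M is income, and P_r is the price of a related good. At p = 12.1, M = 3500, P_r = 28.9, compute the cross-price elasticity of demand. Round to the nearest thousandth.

Evaluating quantity at (p, M, P_r) gives Q_d = 69 − 0.13(12.1)² + 0.0497(3500) − 2.08(28.9) = 69 − 19.0333 + 173.95 − 60.112 = 163.8047.
∂Q_d/∂P_r = −2.08, so E_xy = -2.08·(28.9/163.8047) ≈ -0.367.
E_xy < 0: the goods are complements.

-0.367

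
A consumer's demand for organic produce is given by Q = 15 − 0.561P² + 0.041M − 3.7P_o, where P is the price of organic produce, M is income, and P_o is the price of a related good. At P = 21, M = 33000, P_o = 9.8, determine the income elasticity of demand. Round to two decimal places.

First evaluate Q: 15 − 0.561(21)² + 0.041(33000) − 3.7(9.8) = 15 − 247.401 + 1353 − 36.26 = 1084.339.
∂Q/∂M = +0.041, so E_I = 0.041·(33000/1084.339) ≈ 1.25.
E_I > 1: normal good (luxury).

1.25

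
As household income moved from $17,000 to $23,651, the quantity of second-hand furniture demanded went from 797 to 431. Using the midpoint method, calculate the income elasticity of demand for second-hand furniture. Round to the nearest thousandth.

%ΔQ = (431 − 797)/[(797+431)/2] = -366/614 ≈ -0.5961.
%ΔM = (23,651 − 17,000)/[(17,000+23,651)/2] = 6651/20325.5 ≈ 0.3272.
E_I = %ΔQ/%ΔM ≈ -1.822.
E_I < 0: inferior good.

-1.822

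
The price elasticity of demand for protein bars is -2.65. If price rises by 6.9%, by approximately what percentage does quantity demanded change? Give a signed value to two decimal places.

%ΔQ ≈ E × %ΔP = (-2.65) × (6.9%) ≈ -18.29%.

-18.29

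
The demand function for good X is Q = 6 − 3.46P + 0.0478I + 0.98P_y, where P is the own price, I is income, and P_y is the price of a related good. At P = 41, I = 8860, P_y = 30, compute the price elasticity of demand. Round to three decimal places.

-0.447

Q = 6 − 3.46(41) + 0.0478(8860) + 0.98(30) = 6 − 141.86 + 423.508 + 29.4 = 317.048.
∂Q/∂P = −3.46, so E_p = (−3.46)·(41/317.048) ≈ -0.447.
|E_p| < 1: demand is inelastic.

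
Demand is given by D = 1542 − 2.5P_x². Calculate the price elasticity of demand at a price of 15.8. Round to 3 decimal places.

-1.360

At P_x = 15.8, D = 917.9.
dD/dP_x = −2·2.5·P_x = −79.
Point elasticity E = (dD/dP_x)·(P_x/D) = -79 × 15.8/917.9 ≈ -1.360.
|E| > 1, so demand is elastic at this price.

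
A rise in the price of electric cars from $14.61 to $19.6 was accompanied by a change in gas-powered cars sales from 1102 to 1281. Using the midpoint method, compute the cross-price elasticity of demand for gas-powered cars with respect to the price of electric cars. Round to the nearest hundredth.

%ΔQ_x = (1281 − 1102)/[(1102+1281)/2] = 179/1191.5 ≈ 0.1502.
%ΔP_y = (19.6 − 14.61)/[(14.61+19.6)/2] ≈ 0.2917.
E_xy = 0.1502/0.2917 ≈ 0.51.
E_xy > 0, so gas-powered cars and electric cars are substitutes.

0.51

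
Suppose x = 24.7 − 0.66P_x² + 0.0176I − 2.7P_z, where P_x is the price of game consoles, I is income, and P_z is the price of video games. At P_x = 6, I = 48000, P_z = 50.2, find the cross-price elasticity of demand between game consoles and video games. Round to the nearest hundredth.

-0.19

First evaluate x: 24.7 − 0.66(6)² + 0.0176(48000) − 2.7(50.2) = 24.7 − 23.76 + 844.8 − 135.54 = 710.2.
∂x/∂P_z = −2.7, so E_xy = -2.7·(50.2/710.2) ≈ -0.19.
E_xy < 0: the goods are complements.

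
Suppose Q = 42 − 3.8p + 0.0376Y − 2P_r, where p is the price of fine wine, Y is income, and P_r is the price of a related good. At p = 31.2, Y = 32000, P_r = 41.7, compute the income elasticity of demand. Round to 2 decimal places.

At the given point, Q = 42 − 3.8(31.2) + 0.0376(32000) − 2(41.7) = 42 − 118.56 + 1203.2 − 83.4 = 1043.24.
∂Q/∂Y = +0.0376, so E_I = 0.0376·(32000/1043.24) ≈ 1.15.
E_I > 1: normal good (luxury).

1.15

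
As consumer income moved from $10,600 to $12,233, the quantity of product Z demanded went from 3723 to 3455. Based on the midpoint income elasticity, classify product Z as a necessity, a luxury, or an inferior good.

%ΔQ = (3455 − 3723)/[(3723+3455)/2] = -268/3589 ≈ -0.0747.
%ΔI = (12,233 − 10,600)/[(10,600+12,233)/2] = 1633/11416.5 ≈ 0.1430.
E_I = %ΔQ/%ΔI ≈ -0.522.
E_I < 0: inferior good.

inferior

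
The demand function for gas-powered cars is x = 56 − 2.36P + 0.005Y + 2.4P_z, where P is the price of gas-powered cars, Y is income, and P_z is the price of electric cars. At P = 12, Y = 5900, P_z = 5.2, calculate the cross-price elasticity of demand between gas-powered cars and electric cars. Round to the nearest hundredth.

At the given point, x = 56 − 2.36(12) + 0.005(5900) + 2.4(5.2) = 56 − 28.32 + 29.5 + 12.48 = 69.66.
∂x/∂P_z = +2.4, so E_xy = 2.4·(5.2/69.66) ≈ 0.18.
E_xy > 0: the goods are substitutes.

0.18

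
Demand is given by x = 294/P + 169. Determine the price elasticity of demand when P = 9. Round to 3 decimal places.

-0.162

At P = 9, x = 201.6667.
dx/dP = −294/P² = −3.6296.
Point elasticity E = (dx/dP)·(P/x) = -3.6296 × 9/201.6667 ≈ -0.162.
|E| < 1, so demand is inelastic at this price.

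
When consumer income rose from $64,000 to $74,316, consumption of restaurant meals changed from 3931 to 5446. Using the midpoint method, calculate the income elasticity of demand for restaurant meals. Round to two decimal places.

2.17

%ΔQ = (5446 − 3931)/[(3931+5446)/2] = 1515/4688.5 ≈ 0.3231.
%ΔI = (74,316 − 64,000)/[(64,000+74,316)/2] = 10316/69158 ≈ 0.1492.
E_I = %ΔQ/%ΔI ≈ 2.17.
E_I > 1: normal good (luxury).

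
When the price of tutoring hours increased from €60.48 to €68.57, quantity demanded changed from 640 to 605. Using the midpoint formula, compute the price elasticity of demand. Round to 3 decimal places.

%Δq = (605 − 640)/[(640 + 605)/2] = -35/622.5 ≈ -0.0562.
%Δp = (68.57 − 60.48)/[(60.48 + 68.57)/2] = 8.09/64.525 ≈ 0.1254.
Arc elasticity E = %Δq/%Δp ≈ -0.0562/0.1254 ≈ -0.448.
|E| < 1: demand is inelastic over this range.

-0.448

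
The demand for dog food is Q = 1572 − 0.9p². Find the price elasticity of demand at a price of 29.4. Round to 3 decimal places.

-1.959

At p = 29.4, Q = 794.076.
dQ/dp = −2·0.9·p = −52.92.
Point elasticity E = (dQ/dp)·(p/Q) = -52.92 × 29.4/794.076 ≈ -1.959.
|E| > 1, so demand is elastic at this price.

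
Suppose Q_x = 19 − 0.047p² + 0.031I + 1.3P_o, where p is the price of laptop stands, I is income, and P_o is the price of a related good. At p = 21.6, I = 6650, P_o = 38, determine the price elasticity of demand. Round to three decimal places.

-0.174

Q_x = 19 − 0.047(21.6)² + 0.031(6650) + 1.3(38) = 19 − 21.9283 + 206.15 + 49.4 = 252.6217.
∂Q_x/∂p = −2·0.047·p = -2.0304, so E_p = -2.0304·(21.6/252.6217) ≈ -0.174.
|E_p| < 1: demand is inelastic.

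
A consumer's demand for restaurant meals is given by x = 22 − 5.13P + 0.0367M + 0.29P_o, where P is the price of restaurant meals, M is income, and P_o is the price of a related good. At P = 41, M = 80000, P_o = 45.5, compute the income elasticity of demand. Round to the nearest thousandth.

First evaluate x: 22 − 5.13(41) + 0.0367(80000) + 0.29(45.5) = 22 − 210.33 + 2936 + 13.195 = 2760.865.
∂x/∂M = +0.0367, so E_I = 0.0367·(80000/2760.865) ≈ 1.063.
E_I > 1: normal good (luxury).

1.063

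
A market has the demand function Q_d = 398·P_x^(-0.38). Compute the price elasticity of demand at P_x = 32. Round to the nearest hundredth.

For a Cobb–Douglas (constant-elasticity) form Q_d = A·P_x^α·…, the elasticity with respect to P_x equals the exponent α at every point.
Here the exponent on P_x is -0.38, so the price elasticity of demand is -0.38.

-0.38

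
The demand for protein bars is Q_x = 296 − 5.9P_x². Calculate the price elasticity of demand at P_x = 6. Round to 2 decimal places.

-5.08

At P_x = 6, Q_x = 83.6.
dQ_x/dP_x = −2·5.9·P_x = −70.8.
Point elasticity E = (dQ_x/dP_x)·(P_x/Q_x) = -70.8 × 6/83.6 ≈ -5.08.
|E| > 1, so demand is elastic at this price.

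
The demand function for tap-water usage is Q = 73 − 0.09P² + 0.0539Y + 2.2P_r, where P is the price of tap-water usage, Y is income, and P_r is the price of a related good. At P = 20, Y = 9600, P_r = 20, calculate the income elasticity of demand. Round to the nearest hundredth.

Q = 73 − 0.09(20)² + 0.0539(9600) + 2.2(20) = 73 − 36 + 517.44 + 44 = 598.44.
∂Q/∂Y = +0.0539, so E_I = 0.0539·(9600/598.44) ≈ 0.86.
E_I ∈ (0,1): normal good (necessity).

0.86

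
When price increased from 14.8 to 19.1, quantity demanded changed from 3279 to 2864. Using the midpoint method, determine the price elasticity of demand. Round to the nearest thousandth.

-0.533

%ΔQ = (2864 − 3279)/[(3279 + 2864)/2] = -415/3071.5 ≈ -0.1351.
%Δp = (19.1 − 14.8)/[(14.8 + 19.1)/2] = 4.3/16.95 ≈ 0.2537.
Arc elasticity E = %ΔQ/%Δp ≈ -0.1351/0.2537 ≈ -0.533.
|E| < 1: demand is inelastic over this range.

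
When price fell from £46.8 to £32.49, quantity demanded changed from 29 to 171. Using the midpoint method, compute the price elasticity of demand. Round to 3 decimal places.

%Δq = (171 − 29)/[(29 + 171)/2] = 142/100 ≈ 1.4200.
%Δp = (32.49 − 46.8)/[(46.8 + 32.49)/2] = -14.31/39.645 ≈ -0.3610.
Arc elasticity E = %Δq/%Δp ≈ 1.4200/-0.3610 ≈ -3.934.
|E| > 1: demand is elastic over this range.

-3.934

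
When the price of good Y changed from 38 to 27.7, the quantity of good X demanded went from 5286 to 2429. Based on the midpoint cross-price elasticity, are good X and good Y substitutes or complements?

substitutes

%ΔQ_x = (2429 − 5286)/[(5286+2429)/2] = -2857/3857.5 ≈ -0.7406.
%ΔP_y = (27.7 − 38)/[(38+27.7)/2] ≈ -0.3135.
E_xy = -0.7406/-0.3135 ≈ 2.362.
E_xy > 0, so the goods are substitutes.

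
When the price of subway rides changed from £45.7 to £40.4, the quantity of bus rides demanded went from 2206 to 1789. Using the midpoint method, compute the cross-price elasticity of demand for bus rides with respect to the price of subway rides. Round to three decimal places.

1.696

%ΔQ_x = (1789 − 2206)/[(2206+1789)/2] = -417/1997.5 ≈ -0.2088.
%ΔP_y = (40.4 − 45.7)/[(45.7+40.4)/2] ≈ -0.1231.
E_xy = -0.2088/-0.1231 ≈ 1.696.
E_xy > 0, so bus rides and subway rides are substitutes.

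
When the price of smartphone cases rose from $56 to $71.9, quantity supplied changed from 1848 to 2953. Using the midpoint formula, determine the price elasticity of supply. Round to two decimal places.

1.85

%Δq = (2953 − 1848)/[(1848 + 2953)/2] = 1105/2400.5 ≈ 0.4603.
%Δp = (71.9 − 56)/[(56 + 71.9)/2] = 15.9/63.95 ≈ 0.2486.
Arc elasticity E = %Δq/%Δp ≈ 0.4603/0.2486 ≈ 1.85.
|E| > 1: supply is elastic over this range.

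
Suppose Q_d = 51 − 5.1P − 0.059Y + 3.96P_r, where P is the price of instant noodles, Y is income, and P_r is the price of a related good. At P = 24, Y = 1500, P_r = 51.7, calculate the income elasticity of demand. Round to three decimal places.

At the given point, Q_d = 51 − 5.1(24) − 0.059(1500) + 3.96(51.7) = 51 − 122.4 − 88.5 + 204.732 = 44.832.
∂Q_d/∂Y = −0.059, so E_I = -0.059·(1500/44.832) ≈ -1.974.
E_I < 0: inferior good.

-1.974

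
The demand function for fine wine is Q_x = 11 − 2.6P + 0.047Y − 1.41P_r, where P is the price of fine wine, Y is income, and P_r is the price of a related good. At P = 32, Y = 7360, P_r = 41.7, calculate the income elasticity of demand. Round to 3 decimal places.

Q_x = 11 − 2.6(32) + 0.047(7360) − 1.41(41.7) = 11 − 83.2 + 345.92 − 58.797 = 214.923.
∂Q_x/∂Y = +0.047, so E_I = 0.047·(7360/214.923) ≈ 1.610.
E_I > 1: normal good (luxury).

1.610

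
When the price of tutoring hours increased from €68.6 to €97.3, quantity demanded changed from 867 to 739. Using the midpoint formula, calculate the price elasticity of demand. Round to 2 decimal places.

%ΔQ = (739 − 867)/[(867 + 739)/2] = -128/803 ≈ -0.1594.
%ΔP = (97.3 − 68.6)/[(68.6 + 97.3)/2] = 28.7/82.95 ≈ 0.3460.
Arc elasticity E = %ΔQ/%ΔP ≈ -0.1594/0.3460 ≈ -0.46.
|E| < 1: demand is inelastic over this range.

-0.46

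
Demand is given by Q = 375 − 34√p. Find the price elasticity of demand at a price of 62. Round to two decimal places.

At p = 62, Q = 107.2837.
dQ/dp = −34/(2√p) = −34/(2·7.874).
Point elasticity E = (dQ/dp)·(p/Q) = -2.159 × 62/107.2837 ≈ -1.25.
|E| > 1, so demand is elastic at this price.

-1.25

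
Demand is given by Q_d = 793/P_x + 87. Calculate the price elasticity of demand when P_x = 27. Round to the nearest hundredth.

At P_x = 27, Q_d = 116.3704.
dQ_d/dP_x = −793/P_x² = −1.0878.
Point elasticity E = (dQ_d/dP_x)·(P_x/Q_d) = -1.0878 × 27/116.3704 ≈ -0.25.
|E| < 1, so demand is inelastic at this price.

-0.25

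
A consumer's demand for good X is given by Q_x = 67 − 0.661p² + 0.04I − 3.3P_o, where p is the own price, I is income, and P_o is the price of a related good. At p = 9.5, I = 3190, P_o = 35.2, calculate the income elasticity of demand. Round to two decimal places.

Evaluating quantity at (p, I, P_o) gives Q_x = 67 − 0.661(9.5)² + 0.04(3190) − 3.3(35.2) = 67 − 59.6553 + 127.6 − 116.16 = 18.7848.
∂Q_x/∂I = +0.04, so E_I = 0.04·(3190/18.7848) ≈ 6.79.
E_I > 1: normal good (luxury).

6.79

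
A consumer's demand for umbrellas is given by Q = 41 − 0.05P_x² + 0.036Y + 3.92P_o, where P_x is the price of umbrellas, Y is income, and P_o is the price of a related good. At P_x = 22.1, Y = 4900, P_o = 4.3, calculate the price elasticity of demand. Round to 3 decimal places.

-0.233

Evaluating quantity at (P_x, Y, P_o) gives Q = 41 − 0.05(22.1)² + 0.036(4900) + 3.92(4.3) = 41 − 24.4205 + 176.4 + 16.856 = 209.8355.
∂Q/∂P_x = −2·0.05·P_x = -2.21, so E_p = -2.21·(22.1/209.8355) ≈ -0.233.
|E_p| < 1: demand is inelastic.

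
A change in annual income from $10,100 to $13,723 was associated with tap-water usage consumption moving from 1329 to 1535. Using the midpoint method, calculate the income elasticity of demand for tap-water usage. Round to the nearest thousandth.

0.473

%ΔQ = (1535 − 1329)/[(1329+1535)/2] = 206/1432 ≈ 0.1439.
%ΔI = (13,723 − 10,100)/[(10,100+13,723)/2] = 3623/11911.5 ≈ 0.3042.
E_I = %ΔQ/%ΔI ≈ 0.473.
E_I ∈ (0,1): normal good (necessity).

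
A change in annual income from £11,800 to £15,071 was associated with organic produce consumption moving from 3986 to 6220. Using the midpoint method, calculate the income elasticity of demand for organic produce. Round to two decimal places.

%ΔQ = (6220 − 3986)/[(3986+6220)/2] = 2234/5103 ≈ 0.4378.
%ΔM = (15,071 − 11,800)/[(11,800+15,071)/2] = 3271/13435.5 ≈ 0.2435.
E_I = %ΔQ/%ΔM ≈ 1.80.
E_I > 1: normal good (luxury).

1.80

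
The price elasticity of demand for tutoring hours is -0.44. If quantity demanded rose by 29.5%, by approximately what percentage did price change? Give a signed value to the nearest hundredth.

-67.05

%ΔQ ≈ E × %ΔP ⇒ %ΔP = %ΔQ / E = (29.5%)/(-0.44) ≈ -67.05%.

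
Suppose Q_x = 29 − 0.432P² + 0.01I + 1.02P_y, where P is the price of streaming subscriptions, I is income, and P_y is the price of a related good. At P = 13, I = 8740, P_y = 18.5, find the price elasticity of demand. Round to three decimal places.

-2.345

First evaluate Q_x: 29 − 0.432(13)² + 0.01(8740) + 1.02(18.5) = 29 − 73.008 + 87.4 + 18.87 = 62.262.
∂Q_x/∂P = −2·0.432·P = -11.232, so E_p = -11.232·(13/62.262) ≈ -2.345.
|E_p| > 1: demand is elastic.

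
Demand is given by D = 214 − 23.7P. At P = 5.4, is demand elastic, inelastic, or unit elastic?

elastic

At P = 5.4, D = 86.02.
dD/dP = −23.7.
Point elasticity E = (dD/dP)·(P/D) = -23.7 × 5.4/86.02 ≈ -1.488.
|E| ≈ 1.488 > 1, so demand is elastic.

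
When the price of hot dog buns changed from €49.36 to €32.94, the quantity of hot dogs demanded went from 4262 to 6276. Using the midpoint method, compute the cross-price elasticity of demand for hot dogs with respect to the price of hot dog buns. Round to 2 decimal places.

-0.96

%ΔQ_x = (6276 − 4262)/[(4262+6276)/2] = 2014/5269 ≈ 0.3822.
%ΔP_y = (32.94 − 49.36)/[(49.36+32.94)/2] ≈ -0.3990.
E_xy = 0.3822/-0.3990 ≈ -0.96.
E_xy < 0, so hot dogs and hot dog buns are complements.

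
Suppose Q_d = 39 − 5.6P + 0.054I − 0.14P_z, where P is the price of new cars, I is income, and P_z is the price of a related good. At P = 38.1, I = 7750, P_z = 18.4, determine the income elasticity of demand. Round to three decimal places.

1.732

Evaluating quantity at (P, I, P_z) gives Q_d = 39 − 5.6(38.1) + 0.054(7750) − 0.14(18.4) = 39 − 213.36 + 418.5 − 2.576 = 241.564.
∂Q_d/∂I = +0.054, so E_I = 0.054·(7750/241.564) ≈ 1.732.
E_I > 1: normal good (luxury).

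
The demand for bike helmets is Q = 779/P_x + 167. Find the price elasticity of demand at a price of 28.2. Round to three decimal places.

-0.142

At P_x = 28.2, Q = 194.6241.
dQ/dP_x = −779/P_x² = −0.9796.
Point elasticity E = (dQ/dP_x)·(P_x/Q) = -0.9796 × 28.2/194.6241 ≈ -0.142.
|E| < 1, so demand is inelastic at this price.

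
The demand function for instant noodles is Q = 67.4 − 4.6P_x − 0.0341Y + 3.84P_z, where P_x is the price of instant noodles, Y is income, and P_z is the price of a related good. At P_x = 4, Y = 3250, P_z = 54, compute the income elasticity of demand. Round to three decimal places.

-0.762

Q = 67.4 − 4.6(4) − 0.0341(3250) + 3.84(54) = 67.4 − 18.4 − 110.825 + 207.36 = 145.535.
∂Q/∂Y = −0.0341, so E_I = -0.0341·(3250/145.535) ≈ -0.762.
E_I < 0: inferior good.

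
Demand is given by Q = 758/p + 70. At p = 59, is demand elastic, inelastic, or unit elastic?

inelastic

At p = 59, Q = 82.8475.
dQ/dp = −758/p² = −0.2178.
Point elasticity E = (dQ/dp)·(p/Q) = -0.2178 × 59/82.8475 ≈ -0.155.
|E| ≈ 0.155 < 1, so demand is inelastic.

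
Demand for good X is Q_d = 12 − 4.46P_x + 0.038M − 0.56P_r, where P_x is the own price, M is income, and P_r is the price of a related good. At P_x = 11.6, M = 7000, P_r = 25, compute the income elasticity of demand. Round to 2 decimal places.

1.25

Evaluating quantity at (P_x, M, P_r) gives Q_d = 12 − 4.46(11.6) + 0.038(7000) − 0.56(25) = 12 − 51.736 + 266 − 14 = 212.264.
∂Q_d/∂M = +0.038, so E_I = 0.038·(7000/212.264) ≈ 1.25.
E_I > 1: normal good (luxury).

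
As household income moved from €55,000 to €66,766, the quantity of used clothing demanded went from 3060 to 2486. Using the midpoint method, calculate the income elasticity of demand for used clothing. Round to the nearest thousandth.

-1.071

%ΔQ = (2486 − 3060)/[(3060+2486)/2] = -574/2773 ≈ -0.2070.
%ΔI = (66,766 − 55,000)/[(55,000+66,766)/2] = 11766/60883 ≈ 0.1933.
E_I = %ΔQ/%ΔI ≈ -1.071.
E_I < 0: inferior good.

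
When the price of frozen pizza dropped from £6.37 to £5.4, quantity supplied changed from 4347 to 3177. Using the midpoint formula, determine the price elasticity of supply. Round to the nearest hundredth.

%ΔQ = (3177 − 4347)/[(4347 + 3177)/2] = -1170/3762 ≈ -0.3110.
%ΔP = (5.4 − 6.37)/[(6.37 + 5.4)/2] = -0.97/5.885 ≈ -0.1648.
Arc elasticity E = %ΔQ/%ΔP ≈ -0.3110/-0.1648 ≈ 1.89.
|E| > 1: supply is elastic over this range.

1.89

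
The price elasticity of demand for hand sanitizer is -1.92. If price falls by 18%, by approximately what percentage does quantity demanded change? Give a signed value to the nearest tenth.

%ΔQ ≈ E × %ΔP = (-1.92) × (-18%) ≈ 34.6%.

34.6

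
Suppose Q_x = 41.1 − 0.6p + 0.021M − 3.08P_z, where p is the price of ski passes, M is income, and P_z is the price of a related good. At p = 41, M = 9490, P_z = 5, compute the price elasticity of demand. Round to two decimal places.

Q_x = 41.1 − 0.6(41) + 0.021(9490) − 3.08(5) = 41.1 − 24.6 + 199.29 − 15.4 = 200.39.
∂Q_x/∂p = −0.6, so E_p = (−0.6)·(41/200.39) ≈ -0.12.
|E_p| < 1: demand is inelastic.

-0.12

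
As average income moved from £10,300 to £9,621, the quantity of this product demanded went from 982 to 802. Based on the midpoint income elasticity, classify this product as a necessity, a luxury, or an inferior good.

luxury

%ΔQ = (802 − 982)/[(982+802)/2] = -180/892 ≈ -0.2018.
%ΔI = (9,621 − 10,300)/[(10,300+9,621)/2] = -679/9960.5 ≈ -0.0682.
E_I = %ΔQ/%ΔI ≈ 2.960.
E_I > 1: normal good (luxury).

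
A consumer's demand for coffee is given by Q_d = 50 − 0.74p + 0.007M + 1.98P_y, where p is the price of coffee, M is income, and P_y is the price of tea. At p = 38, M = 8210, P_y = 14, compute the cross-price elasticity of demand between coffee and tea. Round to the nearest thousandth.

Substituting, Q_d = 50 − 0.74(38) + 0.007(8210) + 1.98(14) = 50 − 28.12 + 57.47 + 27.72 = 107.07.
∂Q_d/∂P_y = +1.98, so E_xy = 1.98·(14/107.07) ≈ 0.259.
E_xy > 0: the goods are substitutes.

0.259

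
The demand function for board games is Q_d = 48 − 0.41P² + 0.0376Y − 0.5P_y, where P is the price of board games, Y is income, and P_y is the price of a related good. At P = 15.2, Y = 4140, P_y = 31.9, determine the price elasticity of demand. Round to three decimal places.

At the given point, Q_d = 48 − 0.41(15.2)² + 0.0376(4140) − 0.5(31.9) = 48 − 94.7264 + 155.664 − 15.95 = 92.9876.
∂Q_d/∂P = −2·0.41·P = -12.464, so E_p = -12.464·(15.2/92.9876) ≈ -2.037.
|E_p| > 1: demand is elastic.

-2.037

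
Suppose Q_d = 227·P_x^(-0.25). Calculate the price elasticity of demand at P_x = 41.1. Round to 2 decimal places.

For a Cobb–Douglas (constant-elasticity) form Q_d = A·P_x^α·…, the elasticity with respect to P_x equals the exponent α at every point.
Here the exponent on P_x is -0.25, so the price elasticity of demand is -0.25.

-0.25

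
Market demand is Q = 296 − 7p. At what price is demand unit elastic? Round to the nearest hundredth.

21.14

For linear demand Q = a − bp, E = −bp/(a − bp). |E| = 1 ⇒ bp = a − bp ⇒ p = a/(2b).
p = 296/(2·7) ≈ 21.14.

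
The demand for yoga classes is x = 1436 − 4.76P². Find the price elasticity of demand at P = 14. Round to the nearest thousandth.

-3.709

At P = 14, x = 503.04.
dx/dP = −2·4.76·P = −133.28.
Point elasticity E = (dx/dP)·(P/x) = -133.28 × 14/503.04 ≈ -3.709.
|E| > 1, so demand is elastic at this price.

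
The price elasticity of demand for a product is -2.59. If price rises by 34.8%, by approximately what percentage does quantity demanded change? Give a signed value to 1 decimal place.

-90.1

%ΔQ ≈ E × %ΔP = (-2.59) × (34.8%) ≈ -90.1%.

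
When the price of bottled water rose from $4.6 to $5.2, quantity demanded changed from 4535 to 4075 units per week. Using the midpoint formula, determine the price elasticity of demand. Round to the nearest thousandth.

%Δq = (4075 − 4535)/[(4535 + 4075)/2] = -460/4305 ≈ -0.1069.
%ΔP = (5.2 − 4.6)/[(4.6 + 5.2)/2] = 0.6/4.9 ≈ 0.1224.
Arc elasticity E = %Δq/%ΔP ≈ -0.1069/0.1224 ≈ -0.873.
|E| < 1: demand is inelastic over this range.

-0.873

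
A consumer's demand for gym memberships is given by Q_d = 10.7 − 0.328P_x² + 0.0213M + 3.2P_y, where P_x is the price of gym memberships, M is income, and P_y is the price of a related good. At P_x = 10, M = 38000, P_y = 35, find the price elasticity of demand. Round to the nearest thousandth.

-0.073

First evaluate Q_d: 10.7 − 0.328(10)² + 0.0213(38000) + 3.2(35) = 10.7 − 32.8 + 809.4 + 112 = 899.3.
∂Q_d/∂P_x = −2·0.328·P_x = -6.56, so E_p = -6.56·(10/899.3) ≈ -0.073.
|E_p| < 1: demand is inelastic.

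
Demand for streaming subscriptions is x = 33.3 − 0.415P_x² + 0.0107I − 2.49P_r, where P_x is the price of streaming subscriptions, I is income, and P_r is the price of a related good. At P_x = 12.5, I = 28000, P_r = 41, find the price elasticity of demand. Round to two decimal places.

Evaluating quantity at (P_x, I, P_r) gives x = 33.3 − 0.415(12.5)² + 0.0107(28000) − 2.49(41) = 33.3 − 64.8438 + 299.6 − 102.09 = 165.9663.
∂x/∂P_x = −2·0.415·P_x = -10.375, so E_p = -10.375·(12.5/165.9663) ≈ -0.78.
|E_p| < 1: demand is inelastic.

-0.78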